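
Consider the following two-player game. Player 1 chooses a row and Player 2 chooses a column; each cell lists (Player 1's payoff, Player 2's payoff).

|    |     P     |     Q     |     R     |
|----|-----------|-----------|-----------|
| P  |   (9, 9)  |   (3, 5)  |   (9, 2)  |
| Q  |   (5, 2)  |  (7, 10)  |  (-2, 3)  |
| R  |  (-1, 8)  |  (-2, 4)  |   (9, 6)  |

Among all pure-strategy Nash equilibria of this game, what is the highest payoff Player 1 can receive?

9

Both P is a pure NE (Player 1: 9 ≥ 5; Player 2: 9 ≥ 5). Player 1 gets 9.
Both Q is a pure NE (Player 1: 7 ≥ 3; Player 2: 10 ≥ 3). Player 1 gets 7.
Every other cell has a profitable deviation for at least one player. Highest of {9, 7} is 9.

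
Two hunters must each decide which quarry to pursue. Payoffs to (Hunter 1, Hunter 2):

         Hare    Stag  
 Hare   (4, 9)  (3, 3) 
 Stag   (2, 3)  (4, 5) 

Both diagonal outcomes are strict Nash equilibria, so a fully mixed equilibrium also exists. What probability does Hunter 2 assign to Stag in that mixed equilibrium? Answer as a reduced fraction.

2/3

Hunter 2's mix q on Hare must make Hunter 1 indifferent between Hare and Stag.
Hunter 1's payoff from Hare: 4q + 3(1−q). From Stag: 2q + 4(1−q).
Set equal: 2q = 1(1−q) → q = 1/3.
Probability on Stag is 1 − 1/3 = 2/3.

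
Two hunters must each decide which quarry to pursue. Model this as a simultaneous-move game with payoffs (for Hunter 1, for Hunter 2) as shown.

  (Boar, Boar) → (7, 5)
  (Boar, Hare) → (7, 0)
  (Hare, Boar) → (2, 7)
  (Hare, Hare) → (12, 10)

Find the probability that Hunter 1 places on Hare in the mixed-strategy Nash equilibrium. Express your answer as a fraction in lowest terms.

5/8

Hunter 1's mix p on Boar must make Hunter 2 indifferent between Boar and Hare.
Hunter 2's payoff from Boar: 5p + 7(1−p). From Hare: 0p + 10(1−p).
Set equal: 5p = 3(1−p) → p = 3/8.
Probability on Hare is 1 − 3/8 = 5/8.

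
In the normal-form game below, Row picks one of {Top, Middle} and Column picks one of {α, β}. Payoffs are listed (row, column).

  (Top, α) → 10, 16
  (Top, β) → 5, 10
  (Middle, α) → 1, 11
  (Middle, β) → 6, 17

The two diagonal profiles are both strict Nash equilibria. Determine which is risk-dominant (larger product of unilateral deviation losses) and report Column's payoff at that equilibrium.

16

At (Top, α): Row loses 10 − 1 = 9 by deviating; Column loses 16 − 10 = 6. Product = 9·6 = 54.
At (Middle, β): Row loses 6 − 5 = 1 by deviating; Column loses 17 − 11 = 6. Product = 1·6 = 6.
54 > 6, so (Top, α) is risk-dominant. Column's payoff there is 16.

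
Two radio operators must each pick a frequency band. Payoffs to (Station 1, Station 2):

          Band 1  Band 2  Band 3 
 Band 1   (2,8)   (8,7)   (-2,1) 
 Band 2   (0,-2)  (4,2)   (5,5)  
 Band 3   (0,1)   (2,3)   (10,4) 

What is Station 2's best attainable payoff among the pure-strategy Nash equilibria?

8

Both Band 1 is a pure NE (Station 1: 2 ≥ 0; Station 2: 8 ≥ 7). Station 2 gets 8.
Both Band 3 is a pure NE (Station 1: 10 ≥ 5; Station 2: 4 ≥ 3). Station 2 gets 4.
Every other cell has a profitable deviation for at least one player. Highest of {8, 4} is 8.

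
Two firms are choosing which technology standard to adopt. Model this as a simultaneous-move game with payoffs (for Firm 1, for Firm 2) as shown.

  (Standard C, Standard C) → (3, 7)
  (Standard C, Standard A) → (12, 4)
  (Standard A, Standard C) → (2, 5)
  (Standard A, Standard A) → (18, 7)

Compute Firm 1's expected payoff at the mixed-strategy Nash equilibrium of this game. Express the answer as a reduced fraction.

30/7

Firm 2 mixes with probability q on Standard C, chosen so Firm 1 is indifferent: 3q + 12(1−q) = 2q + 18(1−q) gives q = 6/7.
Firm 1's expected payoff (from either row, since indifferent) is 3·6/7 + 12·1/7 = 30/7.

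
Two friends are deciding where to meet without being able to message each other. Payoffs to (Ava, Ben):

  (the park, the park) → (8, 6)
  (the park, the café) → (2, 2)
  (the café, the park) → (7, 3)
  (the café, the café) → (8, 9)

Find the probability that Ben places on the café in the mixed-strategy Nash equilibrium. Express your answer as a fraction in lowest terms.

1/7

Ben's mix q on the park must make Ava indifferent between the park and the café.
Ava's payoff from the park: 8q + 2(1−q). From the café: 7q + 8(1−q).
Set equal: 1q = 6(1−q) → q = 6/7.
Probability on the café is 1 − 6/7 = 1/7.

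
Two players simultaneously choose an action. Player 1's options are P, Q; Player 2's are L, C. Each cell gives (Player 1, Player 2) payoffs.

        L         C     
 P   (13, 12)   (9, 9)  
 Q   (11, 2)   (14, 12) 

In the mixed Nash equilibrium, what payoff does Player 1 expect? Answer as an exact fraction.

Player 2 mixes with probability q on L, chosen so Player 1 is indifferent: 13q + 9(1−q) = 11q + 14(1−q) gives q = 5/7.
Player 1's expected payoff (from either row, since indifferent) is 13·5/7 + 9·2/7 = 83/7.

83/7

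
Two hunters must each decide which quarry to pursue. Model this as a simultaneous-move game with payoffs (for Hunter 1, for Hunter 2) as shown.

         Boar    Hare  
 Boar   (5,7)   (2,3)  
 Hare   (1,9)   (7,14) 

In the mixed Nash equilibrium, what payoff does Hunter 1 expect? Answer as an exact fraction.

11/3

Hunter 2 mixes with probability q on Boar, chosen so Hunter 1 is indifferent: 5q + 2(1−q) = 1q + 7(1−q) gives q = 5/9.
Hunter 1's expected payoff (from either row, since indifferent) is 5·5/9 + 2·4/9 = 11/3.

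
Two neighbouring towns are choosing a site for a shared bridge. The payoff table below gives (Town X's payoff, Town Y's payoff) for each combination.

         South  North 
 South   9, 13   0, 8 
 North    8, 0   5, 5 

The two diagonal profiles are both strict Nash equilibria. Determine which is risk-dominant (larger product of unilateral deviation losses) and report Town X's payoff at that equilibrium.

5

At both South: Town X loses 9 − 8 = 1 by deviating; Town Y loses 13 − 8 = 5. Product = 1·5 = 5.
At both North: Town X loses 5 − 0 = 5 by deviating; Town Y loses 5 − 0 = 5. Product = 5·5 = 25.
25 > 5, so both North is risk-dominant. Town X's payoff there is 5.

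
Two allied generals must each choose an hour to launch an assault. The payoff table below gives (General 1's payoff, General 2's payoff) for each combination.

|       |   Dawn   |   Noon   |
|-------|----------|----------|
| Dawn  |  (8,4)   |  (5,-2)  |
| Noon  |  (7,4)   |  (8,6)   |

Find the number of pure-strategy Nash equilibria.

2

Both Dawn: General 1 gets 8 (best alternative 7); General 2 gets 4 (best alternative -2). Neither deviates — NE.
Both Noon: General 1 gets 8 (best alternative 5); General 2 gets 6 (best alternative 4). Neither deviates — NE.
(Noon, Dawn) is not a NE: General 1 would switch to Dawn (8 > 7).
No other cell survives both best-response checks, so there are 2 pure NE.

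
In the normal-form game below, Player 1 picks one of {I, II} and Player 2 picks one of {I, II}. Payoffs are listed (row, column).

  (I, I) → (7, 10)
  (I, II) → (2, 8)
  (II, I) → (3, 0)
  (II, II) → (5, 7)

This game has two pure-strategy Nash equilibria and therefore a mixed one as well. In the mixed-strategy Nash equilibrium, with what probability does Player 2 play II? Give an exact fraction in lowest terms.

4/7

Player 2's mix q on I must make Player 1 indifferent between I and II.
Player 1's payoff from I: 7q + 2(1−q). From II: 3q + 5(1−q).
Set equal: 4q = 3(1−q) → q = 3/7.
Probability on II is 1 − 3/7 = 4/7.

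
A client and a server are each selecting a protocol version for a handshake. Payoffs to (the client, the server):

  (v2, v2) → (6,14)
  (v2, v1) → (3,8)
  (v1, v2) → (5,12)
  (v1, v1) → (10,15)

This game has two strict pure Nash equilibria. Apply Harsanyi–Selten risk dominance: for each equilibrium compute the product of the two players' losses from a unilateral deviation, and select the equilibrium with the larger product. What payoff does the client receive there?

At both v2: the client loses 6 − 5 = 1 by deviating; the server loses 14 − 8 = 6. Product = 1·6 = 6.
At both v1: the client loses 10 − 3 = 7 by deviating; the server loses 15 − 12 = 3. Product = 7·3 = 21.
21 > 6, so both v1 is risk-dominant. The client's payoff there is 10.

10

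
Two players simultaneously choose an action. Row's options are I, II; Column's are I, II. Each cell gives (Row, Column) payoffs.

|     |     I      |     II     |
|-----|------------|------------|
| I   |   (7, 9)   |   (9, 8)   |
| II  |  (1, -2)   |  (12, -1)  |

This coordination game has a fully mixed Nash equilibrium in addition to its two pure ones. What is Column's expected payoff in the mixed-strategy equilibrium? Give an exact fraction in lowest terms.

7/2

Row mixes with probability p on I, chosen so Column is indifferent: 9p + (-2)(1−p) = 8p + (-1)(1−p) gives p = 1/2.
Column's expected payoff is 9·1/2 + (-2)·1/2 = 7/2.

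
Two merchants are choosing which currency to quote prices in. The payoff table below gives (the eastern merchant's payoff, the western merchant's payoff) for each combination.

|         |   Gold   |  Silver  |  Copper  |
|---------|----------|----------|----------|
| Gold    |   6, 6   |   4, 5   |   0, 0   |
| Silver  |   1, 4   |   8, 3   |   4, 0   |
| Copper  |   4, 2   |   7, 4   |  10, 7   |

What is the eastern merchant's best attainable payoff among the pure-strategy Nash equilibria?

Both Gold is a pure NE (the eastern merchant: 6 ≥ 4; the western merchant: 6 ≥ 5). The eastern merchant gets 6.
Both Copper is a pure NE (the eastern merchant: 10 ≥ 4; the western merchant: 7 ≥ 4). The eastern merchant gets 10.
Every other cell has a profitable deviation for at least one player. Highest of {6, 10} is 10.

10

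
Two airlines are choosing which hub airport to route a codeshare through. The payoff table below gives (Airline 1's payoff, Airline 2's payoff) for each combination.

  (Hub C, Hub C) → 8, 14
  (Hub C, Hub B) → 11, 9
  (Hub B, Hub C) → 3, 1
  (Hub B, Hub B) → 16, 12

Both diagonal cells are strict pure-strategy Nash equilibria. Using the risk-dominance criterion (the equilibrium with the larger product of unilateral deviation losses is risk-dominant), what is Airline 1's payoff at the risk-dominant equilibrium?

At both Hub C: Airline 1 loses 8 − 3 = 5 by deviating; Airline 2 loses 14 − 9 = 5. Product = 5·5 = 25.
At both Hub B: Airline 1 loses 16 − 11 = 5 by deviating; Airline 2 loses 12 − 1 = 11. Product = 5·11 = 55.
55 > 25, so both Hub B is risk-dominant. Airline 1's payoff there is 16.

16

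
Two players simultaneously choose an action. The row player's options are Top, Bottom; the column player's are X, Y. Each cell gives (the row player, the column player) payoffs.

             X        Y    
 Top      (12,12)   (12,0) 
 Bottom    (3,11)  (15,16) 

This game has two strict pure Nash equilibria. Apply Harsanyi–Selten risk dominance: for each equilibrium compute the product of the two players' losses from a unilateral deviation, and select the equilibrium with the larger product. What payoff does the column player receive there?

12

At (Top, X): the row player loses 12 − 3 = 9 by deviating; the column player loses 12 − 0 = 12. Product = 9·12 = 108.
At (Bottom, Y): the row player loses 15 − 12 = 3 by deviating; the column player loses 16 − 11 = 5. Product = 3·5 = 15.
108 > 15, so (Top, X) is risk-dominant. The column player's payoff there is 12.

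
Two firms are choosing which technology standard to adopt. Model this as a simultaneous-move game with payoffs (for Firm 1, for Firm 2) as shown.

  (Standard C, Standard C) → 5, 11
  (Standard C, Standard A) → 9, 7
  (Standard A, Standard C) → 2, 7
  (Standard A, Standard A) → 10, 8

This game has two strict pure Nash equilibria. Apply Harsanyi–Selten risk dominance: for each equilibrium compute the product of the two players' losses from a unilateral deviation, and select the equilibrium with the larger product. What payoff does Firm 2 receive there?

11

At both Standard C: Firm 1 loses 5 − 2 = 3 by deviating; Firm 2 loses 11 − 7 = 4. Product = 3·4 = 12.
At both Standard A: Firm 1 loses 10 − 9 = 1 by deviating; Firm 2 loses 8 − 7 = 1. Product = 1·1 = 1.
12 > 1, so both Standard C is risk-dominant. Firm 2's payoff there is 11.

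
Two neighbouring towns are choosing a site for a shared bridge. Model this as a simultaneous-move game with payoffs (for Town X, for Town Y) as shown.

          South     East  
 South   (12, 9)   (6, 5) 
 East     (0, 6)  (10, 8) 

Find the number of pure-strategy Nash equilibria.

2

Both South: Town X gets 12 (best alternative 0); Town Y gets 9 (best alternative 5). Neither deviates — NE.
Both East: Town X gets 10 (best alternative 6); Town Y gets 8 (best alternative 6). Neither deviates — NE.
(South, East) is not a NE: Town X would switch to East (10 > 6).
No other cell survives both best-response checks, so there are 2 pure NE.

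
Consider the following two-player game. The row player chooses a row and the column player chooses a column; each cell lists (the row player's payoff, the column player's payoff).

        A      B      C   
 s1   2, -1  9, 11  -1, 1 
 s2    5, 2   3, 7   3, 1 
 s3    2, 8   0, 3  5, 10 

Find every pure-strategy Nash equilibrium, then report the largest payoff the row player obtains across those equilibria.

9

(s1, B) is a pure NE (the row player: 9 ≥ 3; the column player: 11 ≥ 1). The row player gets 9.
(s3, C) is a pure NE (the row player: 5 ≥ 3; the column player: 10 ≥ 8). The row player gets 5.
Every other cell has a profitable deviation for at least one player. Highest of {9, 5} is 9.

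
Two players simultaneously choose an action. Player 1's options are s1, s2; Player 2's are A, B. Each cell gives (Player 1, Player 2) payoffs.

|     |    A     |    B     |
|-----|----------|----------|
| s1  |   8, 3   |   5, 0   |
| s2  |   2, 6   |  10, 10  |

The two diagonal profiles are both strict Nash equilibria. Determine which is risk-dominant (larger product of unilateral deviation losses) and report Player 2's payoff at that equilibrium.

At (s1, A): Player 1 loses 8 − 2 = 6 by deviating; Player 2 loses 3 − 0 = 3. Product = 6·3 = 18.
At (s2, B): Player 1 loses 10 − 5 = 5 by deviating; Player 2 loses 10 − 6 = 4. Product = 5·4 = 20.
20 > 18, so (s2, B) is risk-dominant. Player 2's payoff there is 10.

10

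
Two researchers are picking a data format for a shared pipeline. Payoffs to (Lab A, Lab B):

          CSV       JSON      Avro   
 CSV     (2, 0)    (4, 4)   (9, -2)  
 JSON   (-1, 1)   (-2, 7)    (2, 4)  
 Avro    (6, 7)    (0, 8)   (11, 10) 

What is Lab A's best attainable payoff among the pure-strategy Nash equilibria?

(CSV, JSON) is a pure NE (Lab A: 4 ≥ 0; Lab B: 4 ≥ 0). Lab A gets 4.
Both Avro is a pure NE (Lab A: 11 ≥ 9; Lab B: 10 ≥ 8). Lab A gets 11.
Every other cell has a profitable deviation for at least one player. Highest of {4, 11} is 11.

11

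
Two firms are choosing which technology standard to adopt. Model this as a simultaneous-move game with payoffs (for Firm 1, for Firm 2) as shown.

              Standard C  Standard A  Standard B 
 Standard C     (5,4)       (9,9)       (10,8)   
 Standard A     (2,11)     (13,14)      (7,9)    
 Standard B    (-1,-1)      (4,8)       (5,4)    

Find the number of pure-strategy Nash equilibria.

Both Standard A: Firm 1 gets 13 (best alternative 9); Firm 2 gets 14 (best alternative 11). Neither deviates — NE.
Both Standard C is not a NE: Firm 2 would switch to Standard A (9 > 4).
No other cell survives both best-response checks, so there is 1 pure NE.

1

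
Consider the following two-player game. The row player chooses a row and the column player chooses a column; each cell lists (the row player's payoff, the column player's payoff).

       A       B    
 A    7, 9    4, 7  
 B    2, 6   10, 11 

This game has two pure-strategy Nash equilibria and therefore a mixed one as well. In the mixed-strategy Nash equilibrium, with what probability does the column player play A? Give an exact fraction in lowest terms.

6/11

The column player's mix q on A must make the row player indifferent between A and B.
The row player's payoff from A: 7q + 4(1−q). From B: 2q + 10(1−q).
Set equal: 5q = 6(1−q) → q = 6/11.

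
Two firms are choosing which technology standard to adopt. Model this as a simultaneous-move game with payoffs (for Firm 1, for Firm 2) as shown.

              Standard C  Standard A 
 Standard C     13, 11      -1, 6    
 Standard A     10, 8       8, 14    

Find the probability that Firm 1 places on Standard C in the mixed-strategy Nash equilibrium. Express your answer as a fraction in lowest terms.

Firm 1's mix p on Standard C must make Firm 2 indifferent between Standard C and Standard A.
Firm 2's payoff from Standard C: 11p + 8(1−p). From Standard A: 6p + 14(1−p).
Set equal: 5p = 6(1−p) → p = 6/11.

6/11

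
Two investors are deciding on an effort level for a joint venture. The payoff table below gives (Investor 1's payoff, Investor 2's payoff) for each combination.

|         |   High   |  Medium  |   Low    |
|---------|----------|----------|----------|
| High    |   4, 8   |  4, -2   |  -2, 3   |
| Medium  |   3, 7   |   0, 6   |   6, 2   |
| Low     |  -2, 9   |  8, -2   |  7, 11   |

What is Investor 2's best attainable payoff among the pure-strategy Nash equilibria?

11

Both High is a pure NE (Investor 1: 4 ≥ 3; Investor 2: 8 ≥ 3). Investor 2 gets 8.
Both Low is a pure NE (Investor 1: 7 ≥ 6; Investor 2: 11 ≥ 9). Investor 2 gets 11.
Every other cell has a profitable deviation for at least one player. Highest of {8, 11} is 11.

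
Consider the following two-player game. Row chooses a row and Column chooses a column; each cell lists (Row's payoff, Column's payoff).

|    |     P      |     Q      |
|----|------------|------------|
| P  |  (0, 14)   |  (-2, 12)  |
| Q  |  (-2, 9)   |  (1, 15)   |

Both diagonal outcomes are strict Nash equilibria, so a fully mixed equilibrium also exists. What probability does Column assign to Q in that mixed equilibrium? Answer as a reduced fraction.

Column's mix q on P must make Row indifferent between P and Q.
Row's payoff from P: 0q + (-2)(1−q). From Q: (-2)q + 1(1−q).
Set equal: 2q = 3(1−q) → q = 3/5.
Probability on Q is 1 − 3/5 = 2/5.

2/5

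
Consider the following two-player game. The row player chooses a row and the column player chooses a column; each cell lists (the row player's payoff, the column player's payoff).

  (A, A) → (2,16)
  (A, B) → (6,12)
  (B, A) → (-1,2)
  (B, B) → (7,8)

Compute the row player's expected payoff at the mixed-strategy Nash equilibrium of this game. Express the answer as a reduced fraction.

5

The column player mixes with probability q on A, chosen so the row player is indifferent: 2q + 6(1−q) = (-1)q + 7(1−q) gives q = 1/4.
The row player's expected payoff (from either row, since indifferent) is 2·1/4 + 6·3/4 = 5.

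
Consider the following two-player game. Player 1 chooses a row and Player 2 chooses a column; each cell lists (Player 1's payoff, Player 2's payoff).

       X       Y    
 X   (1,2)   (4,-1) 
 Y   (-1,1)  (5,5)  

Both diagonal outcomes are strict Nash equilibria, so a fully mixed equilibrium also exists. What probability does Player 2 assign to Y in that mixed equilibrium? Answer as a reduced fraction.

Player 2's mix q on X must make Player 1 indifferent between X and Y.
Player 1's payoff from X: 1q + 4(1−q). From Y: (-1)q + 5(1−q).
Set equal: 2q = 1(1−q) → q = 1/3.
Probability on Y is 1 − 1/3 = 2/3.

2/3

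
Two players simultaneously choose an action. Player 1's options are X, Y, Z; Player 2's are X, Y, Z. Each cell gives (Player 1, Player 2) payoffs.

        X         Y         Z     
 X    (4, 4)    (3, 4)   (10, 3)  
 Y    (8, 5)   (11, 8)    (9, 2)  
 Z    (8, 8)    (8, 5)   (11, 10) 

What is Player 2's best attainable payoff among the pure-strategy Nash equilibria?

10

Both Y is a pure NE (Player 1: 11 ≥ 8; Player 2: 8 ≥ 5). Player 2 gets 8.
Both Z is a pure NE (Player 1: 11 ≥ 10; Player 2: 10 ≥ 8). Player 2 gets 10.
Every other cell has a profitable deviation for at least one player. Highest of {8, 10} is 10.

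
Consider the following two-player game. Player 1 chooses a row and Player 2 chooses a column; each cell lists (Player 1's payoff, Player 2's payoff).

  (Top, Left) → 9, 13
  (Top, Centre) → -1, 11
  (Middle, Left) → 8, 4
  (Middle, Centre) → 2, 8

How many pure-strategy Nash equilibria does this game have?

(Top, Left): Player 1 gets 9 (best alternative 8); Player 2 gets 13 (best alternative 11). Neither deviates — NE.
(Middle, Centre): Player 1 gets 2 (best alternative -1); Player 2 gets 8 (best alternative 4). Neither deviates — NE.
(Top, Centre) is not a NE: Player 1 would switch to Middle (2 > -1).
No other cell survives both best-response checks, so there are 2 pure NE.

2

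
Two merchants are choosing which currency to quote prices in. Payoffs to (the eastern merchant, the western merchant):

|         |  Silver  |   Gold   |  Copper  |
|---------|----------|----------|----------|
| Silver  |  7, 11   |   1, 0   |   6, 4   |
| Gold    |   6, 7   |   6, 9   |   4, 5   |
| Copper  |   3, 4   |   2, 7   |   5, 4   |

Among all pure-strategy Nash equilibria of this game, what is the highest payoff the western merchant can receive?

11

Both Silver is a pure NE (the eastern merchant: 7 ≥ 6; the western merchant: 11 ≥ 4). The western merchant gets 11.
Both Gold is a pure NE (the eastern merchant: 6 ≥ 2; the western merchant: 9 ≥ 7). The western merchant gets 9.
Every other cell has a profitable deviation for at least one player. Highest of {11, 9} is 11.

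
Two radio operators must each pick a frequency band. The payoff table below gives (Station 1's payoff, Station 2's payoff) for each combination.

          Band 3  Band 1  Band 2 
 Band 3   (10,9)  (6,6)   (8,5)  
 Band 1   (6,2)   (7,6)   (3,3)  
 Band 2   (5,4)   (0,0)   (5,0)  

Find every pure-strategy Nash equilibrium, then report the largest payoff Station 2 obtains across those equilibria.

Both Band 3 is a pure NE (Station 1: 10 ≥ 6; Station 2: 9 ≥ 6). Station 2 gets 9.
Both Band 1 is a pure NE (Station 1: 7 ≥ 6; Station 2: 6 ≥ 3). Station 2 gets 6.
Every other cell has a profitable deviation for at least one player. Highest of {9, 6} is 9.

9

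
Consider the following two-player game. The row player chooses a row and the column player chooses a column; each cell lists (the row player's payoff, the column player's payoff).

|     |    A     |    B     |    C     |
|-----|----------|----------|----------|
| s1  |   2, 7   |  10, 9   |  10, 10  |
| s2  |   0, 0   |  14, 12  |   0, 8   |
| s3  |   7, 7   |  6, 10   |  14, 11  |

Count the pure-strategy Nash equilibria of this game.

2

(s2, B): the row player gets 14 (best alternative 10); the column player gets 12 (best alternative 8). Neither deviates — NE.
(s3, C): the row player gets 14 (best alternative 10); the column player gets 11 (best alternative 10). Neither deviates — NE.
(s1, A) is not a NE: the row player would switch to s3 (7 > 2).
No other cell survives both best-response checks, so there are 2 pure NE.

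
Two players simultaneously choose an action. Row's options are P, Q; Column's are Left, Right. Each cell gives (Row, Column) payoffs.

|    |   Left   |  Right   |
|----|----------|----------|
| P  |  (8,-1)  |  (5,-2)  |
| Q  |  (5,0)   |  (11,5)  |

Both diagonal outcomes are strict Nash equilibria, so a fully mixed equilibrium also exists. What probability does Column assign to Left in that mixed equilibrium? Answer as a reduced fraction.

Column's mix q on Left must make Row indifferent between P and Q.
Row's payoff from P: 8q + 5(1−q). From Q: 5q + 11(1−q).
Set equal: 3q = 6(1−q) → q = 6/9 = 2/3.

2/3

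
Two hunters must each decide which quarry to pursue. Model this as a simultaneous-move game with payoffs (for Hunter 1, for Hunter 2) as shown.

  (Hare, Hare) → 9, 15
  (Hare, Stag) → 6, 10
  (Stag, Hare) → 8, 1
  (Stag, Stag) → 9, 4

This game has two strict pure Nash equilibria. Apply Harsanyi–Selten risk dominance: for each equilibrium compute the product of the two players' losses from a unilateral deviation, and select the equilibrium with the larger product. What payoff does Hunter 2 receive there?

4

At both Hare: Hunter 1 loses 9 − 8 = 1 by deviating; Hunter 2 loses 15 − 10 = 5. Product = 1·5 = 5.
At both Stag: Hunter 1 loses 9 − 6 = 3 by deviating; Hunter 2 loses 4 − 1 = 3. Product = 3·3 = 9.
9 > 5, so both Stag is risk-dominant. Hunter 2's payoff there is 4.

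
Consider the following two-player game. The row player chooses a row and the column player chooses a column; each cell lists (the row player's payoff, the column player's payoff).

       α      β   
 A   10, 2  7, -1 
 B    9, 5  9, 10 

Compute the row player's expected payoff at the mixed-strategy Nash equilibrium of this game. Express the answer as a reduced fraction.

The column player mixes with probability q on α, chosen so the row player is indifferent: 10q + 7(1−q) = 9q + 9(1−q) gives q = 2/3.
The row player's expected payoff (from either row, since indifferent) is 10·2/3 + 7·1/3 = 9.

9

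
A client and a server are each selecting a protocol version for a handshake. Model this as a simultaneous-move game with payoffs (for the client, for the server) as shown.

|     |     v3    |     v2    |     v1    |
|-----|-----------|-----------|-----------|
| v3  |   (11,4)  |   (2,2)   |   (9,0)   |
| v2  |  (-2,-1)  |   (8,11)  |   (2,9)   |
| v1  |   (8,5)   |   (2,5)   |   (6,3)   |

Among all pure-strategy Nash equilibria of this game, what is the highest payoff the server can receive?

11

Both v3 is a pure NE (the client: 11 ≥ 8; the server: 4 ≥ 2). The server gets 4.
Both v2 is a pure NE (the client: 8 ≥ 2; the server: 11 ≥ 9). The server gets 11.
Every other cell has a profitable deviation for at least one player. Highest of {4, 11} is 11.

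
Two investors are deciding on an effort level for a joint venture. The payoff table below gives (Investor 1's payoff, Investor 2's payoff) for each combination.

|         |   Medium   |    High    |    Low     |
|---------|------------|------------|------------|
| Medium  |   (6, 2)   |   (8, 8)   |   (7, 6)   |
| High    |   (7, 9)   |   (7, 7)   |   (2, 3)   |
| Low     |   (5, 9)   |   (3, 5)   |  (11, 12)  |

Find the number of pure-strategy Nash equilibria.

(Medium, High): Investor 1 gets 8 (best alternative 7); Investor 2 gets 8 (best alternative 6). Neither deviates — NE.
(High, Medium): Investor 1 gets 7 (best alternative 6); Investor 2 gets 9 (best alternative 7). Neither deviates — NE.
Both Low: Investor 1 gets 11 (best alternative 7); Investor 2 gets 12 (best alternative 9). Neither deviates — NE.
Both High is not a NE: Investor 1 would switch to Medium (8 > 7).
No other cell survives both best-response checks, so there are 3 pure NE.

3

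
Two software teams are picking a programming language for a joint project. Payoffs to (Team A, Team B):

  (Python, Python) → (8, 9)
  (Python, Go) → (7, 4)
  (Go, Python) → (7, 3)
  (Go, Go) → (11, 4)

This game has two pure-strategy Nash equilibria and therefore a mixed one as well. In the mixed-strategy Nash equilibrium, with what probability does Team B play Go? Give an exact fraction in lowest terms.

1/5

Team B's mix q on Python must make Team A indifferent between Python and Go.
Team A's payoff from Python: 8q + 7(1−q). From Go: 7q + 11(1−q).
Set equal: 1q = 4(1−q) → q = 4/5.
Probability on Go is 1 − 4/5 = 1/5.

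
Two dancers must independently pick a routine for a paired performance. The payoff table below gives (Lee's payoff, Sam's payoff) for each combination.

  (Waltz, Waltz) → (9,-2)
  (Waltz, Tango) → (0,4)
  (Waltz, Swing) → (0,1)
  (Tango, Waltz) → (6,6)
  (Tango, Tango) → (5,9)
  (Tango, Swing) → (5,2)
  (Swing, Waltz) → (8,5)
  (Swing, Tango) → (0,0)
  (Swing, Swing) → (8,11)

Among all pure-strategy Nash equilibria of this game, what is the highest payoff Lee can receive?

8

Both Tango is a pure NE (Lee: 5 ≥ 0; Sam: 9 ≥ 6). Lee gets 5.
Both Swing is a pure NE (Lee: 8 ≥ 5; Sam: 11 ≥ 5). Lee gets 8.
Every other cell has a profitable deviation for at least one player. Highest of {5, 8} is 8.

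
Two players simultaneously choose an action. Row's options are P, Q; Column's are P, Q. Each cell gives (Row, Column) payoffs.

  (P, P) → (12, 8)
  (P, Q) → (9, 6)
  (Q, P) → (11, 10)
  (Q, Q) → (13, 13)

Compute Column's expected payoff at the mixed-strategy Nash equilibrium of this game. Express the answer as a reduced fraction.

Row mixes with probability p on P, chosen so Column is indifferent: 8p + 10(1−p) = 6p + 13(1−p) gives p = 3/5.
Column's expected payoff is 8·3/5 + 10·2/5 = 44/5.

44/5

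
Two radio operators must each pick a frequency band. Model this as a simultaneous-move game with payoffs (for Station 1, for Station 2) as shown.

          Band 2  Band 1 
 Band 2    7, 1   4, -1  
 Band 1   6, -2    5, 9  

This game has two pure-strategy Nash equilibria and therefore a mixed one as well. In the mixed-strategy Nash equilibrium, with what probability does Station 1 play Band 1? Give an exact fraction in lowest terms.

Station 1's mix p on Band 2 must make Station 2 indifferent between Band 2 and Band 1.
Station 2's payoff from Band 2: 1p + (-2)(1−p). From Band 1: (-1)p + 9(1−p).
Set equal: 2p = 11(1−p) → p = 11/13.
Probability on Band 1 is 1 − 11/13 = 2/13.

2/13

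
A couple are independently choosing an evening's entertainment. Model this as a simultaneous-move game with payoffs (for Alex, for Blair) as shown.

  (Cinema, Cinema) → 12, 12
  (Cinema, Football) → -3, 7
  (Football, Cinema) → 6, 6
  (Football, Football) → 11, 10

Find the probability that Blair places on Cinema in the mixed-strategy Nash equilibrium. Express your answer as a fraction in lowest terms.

7/10

Blair's mix q on Cinema must make Alex indifferent between Cinema and Football.
Alex's payoff from Cinema: 12q + (-3)(1−q). From Football: 6q + 11(1−q).
Set equal: 6q = 14(1−q) → q = 14/20 = 7/10.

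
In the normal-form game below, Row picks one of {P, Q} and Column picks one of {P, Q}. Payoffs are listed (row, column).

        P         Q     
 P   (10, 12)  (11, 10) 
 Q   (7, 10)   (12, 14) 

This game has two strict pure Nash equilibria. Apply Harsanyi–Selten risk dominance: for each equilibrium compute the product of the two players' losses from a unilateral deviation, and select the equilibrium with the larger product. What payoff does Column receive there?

12

At both P: Row loses 10 − 7 = 3 by deviating; Column loses 12 − 10 = 2. Product = 3·2 = 6.
At both Q: Row loses 12 − 11 = 1 by deviating; Column loses 14 − 10 = 4. Product = 1·4 = 4.
6 > 4, so both P is risk-dominant. Column's payoff there is 12.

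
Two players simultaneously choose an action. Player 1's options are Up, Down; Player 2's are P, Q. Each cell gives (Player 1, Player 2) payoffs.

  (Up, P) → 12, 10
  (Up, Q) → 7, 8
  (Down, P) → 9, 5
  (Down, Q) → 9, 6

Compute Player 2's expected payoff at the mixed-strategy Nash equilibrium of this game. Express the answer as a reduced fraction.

20/3

Player 1 mixes with probability p on Up, chosen so Player 2 is indifferent: 10p + 5(1−p) = 8p + 6(1−p) gives p = 1/3.
Player 2's expected payoff is 10·1/3 + 5·2/3 = 20/3.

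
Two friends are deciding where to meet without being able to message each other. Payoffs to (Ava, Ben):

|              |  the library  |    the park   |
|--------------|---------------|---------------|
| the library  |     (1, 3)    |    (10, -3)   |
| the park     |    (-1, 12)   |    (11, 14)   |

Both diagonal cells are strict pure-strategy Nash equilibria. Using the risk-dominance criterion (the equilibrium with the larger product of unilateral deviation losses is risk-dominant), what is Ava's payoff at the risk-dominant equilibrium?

At both the library: Ava loses 1 − (-1) = 2 by deviating; Ben loses 3 − (-3) = 6. Product = 2·6 = 12.
At both the park: Ava loses 11 − 10 = 1 by deviating; Ben loses 14 − 12 = 2. Product = 1·2 = 2.
12 > 2, so both the library is risk-dominant. Ava's payoff there is 1.

1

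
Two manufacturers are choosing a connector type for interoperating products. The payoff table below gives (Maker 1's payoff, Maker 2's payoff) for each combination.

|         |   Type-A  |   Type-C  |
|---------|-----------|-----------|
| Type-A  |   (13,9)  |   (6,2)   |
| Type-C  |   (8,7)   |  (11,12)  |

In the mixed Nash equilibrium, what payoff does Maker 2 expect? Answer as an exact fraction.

Maker 1 mixes with probability p on Type-A, chosen so Maker 2 is indifferent: 9p + 7(1−p) = 2p + 12(1−p) gives p = 5/12.
Maker 2's expected payoff is 9·5/12 + 7·7/12 = 47/6.

47/6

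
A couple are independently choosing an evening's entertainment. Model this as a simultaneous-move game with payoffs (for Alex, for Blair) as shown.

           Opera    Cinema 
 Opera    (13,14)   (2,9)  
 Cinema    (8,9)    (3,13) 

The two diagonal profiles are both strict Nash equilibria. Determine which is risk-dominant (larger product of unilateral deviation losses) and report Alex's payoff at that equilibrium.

13

At both Opera: Alex loses 13 − 8 = 5 by deviating; Blair loses 14 − 9 = 5. Product = 5·5 = 25.
At both Cinema: Alex loses 3 − 2 = 1 by deviating; Blair loses 13 − 9 = 4. Product = 1·4 = 4.
25 > 4, so both Opera is risk-dominant. Alex's payoff there is 13.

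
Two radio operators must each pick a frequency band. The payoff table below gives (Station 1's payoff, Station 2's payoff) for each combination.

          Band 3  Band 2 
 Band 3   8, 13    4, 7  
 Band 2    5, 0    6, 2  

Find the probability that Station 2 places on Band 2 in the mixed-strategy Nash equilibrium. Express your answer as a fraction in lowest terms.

3/5

Station 2's mix q on Band 3 must make Station 1 indifferent between Band 3 and Band 2.
Station 1's payoff from Band 3: 8q + 4(1−q). From Band 2: 5q + 6(1−q).
Set equal: 3q = 2(1−q) → q = 2/5.
Probability on Band 2 is 1 − 2/5 = 3/5.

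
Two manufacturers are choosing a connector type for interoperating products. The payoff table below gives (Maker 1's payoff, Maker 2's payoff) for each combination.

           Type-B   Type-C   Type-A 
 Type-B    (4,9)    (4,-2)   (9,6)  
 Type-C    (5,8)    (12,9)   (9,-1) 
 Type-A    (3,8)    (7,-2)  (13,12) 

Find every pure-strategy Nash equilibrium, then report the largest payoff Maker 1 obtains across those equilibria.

Both Type-C is a pure NE (Maker 1: 12 ≥ 7; Maker 2: 9 ≥ 8). Maker 1 gets 12.
Both Type-A is a pure NE (Maker 1: 13 ≥ 9; Maker 2: 12 ≥ 8). Maker 1 gets 13.
Every other cell has a profitable deviation for at least one player. Highest of {12, 13} is 13.

13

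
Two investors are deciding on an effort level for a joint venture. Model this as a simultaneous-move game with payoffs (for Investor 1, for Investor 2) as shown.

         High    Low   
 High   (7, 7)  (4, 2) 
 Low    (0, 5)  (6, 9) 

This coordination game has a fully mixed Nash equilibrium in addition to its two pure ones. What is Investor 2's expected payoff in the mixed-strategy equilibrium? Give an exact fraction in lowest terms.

Investor 1 mixes with probability p on High, chosen so Investor 2 is indifferent: 7p + 5(1−p) = 2p + 9(1−p) gives p = 4/9.
Investor 2's expected payoff is 7·4/9 + 5·5/9 = 53/9.

53/9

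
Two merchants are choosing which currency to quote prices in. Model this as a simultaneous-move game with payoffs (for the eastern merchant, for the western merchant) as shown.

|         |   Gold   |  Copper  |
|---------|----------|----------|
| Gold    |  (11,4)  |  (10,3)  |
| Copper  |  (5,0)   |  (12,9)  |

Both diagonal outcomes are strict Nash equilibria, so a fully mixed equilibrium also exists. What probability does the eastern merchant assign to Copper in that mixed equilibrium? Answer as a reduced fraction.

The eastern merchant's mix p on Gold must make the western merchant indifferent between Gold and Copper.
The western merchant's payoff from Gold: 4p + 0(1−p). From Copper: 3p + 9(1−p).
Set equal: 1p = 9(1−p) → p = 9/10.
Probability on Copper is 1 − 9/10 = 1/10.

1/10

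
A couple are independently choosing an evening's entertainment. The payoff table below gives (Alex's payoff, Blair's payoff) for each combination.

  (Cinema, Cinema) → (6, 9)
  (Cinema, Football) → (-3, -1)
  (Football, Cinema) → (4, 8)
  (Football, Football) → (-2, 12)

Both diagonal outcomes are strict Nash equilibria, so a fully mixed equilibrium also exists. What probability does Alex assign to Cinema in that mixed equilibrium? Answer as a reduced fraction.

2/7

Alex's mix p on Cinema must make Blair indifferent between Cinema and Football.
Blair's payoff from Cinema: 9p + 8(1−p). From Football: (-1)p + 12(1−p).
Set equal: 10p = 4(1−p) → p = 4/14 = 2/7.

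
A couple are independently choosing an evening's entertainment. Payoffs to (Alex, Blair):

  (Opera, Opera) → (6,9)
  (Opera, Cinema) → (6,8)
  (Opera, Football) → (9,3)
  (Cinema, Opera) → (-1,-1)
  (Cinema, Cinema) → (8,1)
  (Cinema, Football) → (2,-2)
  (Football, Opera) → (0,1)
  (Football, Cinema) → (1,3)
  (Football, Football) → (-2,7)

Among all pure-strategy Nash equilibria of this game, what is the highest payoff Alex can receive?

Both Opera is a pure NE (Alex: 6 ≥ 0; Blair: 9 ≥ 8). Alex gets 6.
Both Cinema is a pure NE (Alex: 8 ≥ 6; Blair: 1 ≥ -1). Alex gets 8.
Every other cell has a profitable deviation for at least one player. Highest of {6, 8} is 8.

8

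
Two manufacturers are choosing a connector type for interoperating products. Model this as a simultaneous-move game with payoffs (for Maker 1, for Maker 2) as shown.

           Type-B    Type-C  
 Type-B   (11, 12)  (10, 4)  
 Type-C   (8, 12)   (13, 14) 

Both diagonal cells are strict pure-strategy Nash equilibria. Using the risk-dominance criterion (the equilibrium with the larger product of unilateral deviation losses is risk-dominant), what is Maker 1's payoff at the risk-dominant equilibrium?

At both Type-B: Maker 1 loses 11 − 8 = 3 by deviating; Maker 2 loses 12 − 4 = 8. Product = 3·8 = 24.
At both Type-C: Maker 1 loses 13 − 10 = 3 by deviating; Maker 2 loses 14 − 12 = 2. Product = 3·2 = 6.
24 > 6, so both Type-B is risk-dominant. Maker 1's payoff there is 11.

11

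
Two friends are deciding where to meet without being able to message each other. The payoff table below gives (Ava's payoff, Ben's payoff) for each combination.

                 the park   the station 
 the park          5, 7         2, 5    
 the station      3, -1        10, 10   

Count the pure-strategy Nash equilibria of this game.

Both the park: Ava gets 5 (best alternative 3); Ben gets 7 (best alternative 5). Neither deviates — NE.
Both the station: Ava gets 10 (best alternative 2); Ben gets 10 (best alternative -1). Neither deviates — NE.
(the park, the station) is not a NE: Ava would switch to the station (10 > 2).
No other cell survives both best-response checks, so there are 2 pure NE.

2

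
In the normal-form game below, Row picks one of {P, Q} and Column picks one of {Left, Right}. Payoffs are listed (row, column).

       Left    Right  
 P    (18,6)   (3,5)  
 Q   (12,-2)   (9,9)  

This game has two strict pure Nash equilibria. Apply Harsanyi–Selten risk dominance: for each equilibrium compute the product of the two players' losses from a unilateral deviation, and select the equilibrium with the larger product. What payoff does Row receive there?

At (P, Left): Row loses 18 − 12 = 6 by deviating; Column loses 6 − 5 = 1. Product = 6·1 = 6.
At (Q, Right): Row loses 9 − 3 = 6 by deviating; Column loses 9 − (-2) = 11. Product = 6·11 = 66.
66 > 6, so (Q, Right) is risk-dominant. Row's payoff there is 9.

9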